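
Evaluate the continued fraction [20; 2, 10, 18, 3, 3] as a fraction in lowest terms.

79100/3863

Fold from the inside: start with 3/1.
  3 + 1/3 = 10/3
  18 + 3/10 = 183/10
  10 + 10/183 = 1840/183
  2 + 183/1840 = 3863/1840
  20 + 1840/3863 = 79100/3863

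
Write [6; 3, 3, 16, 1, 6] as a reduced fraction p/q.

7567/1201

Fold from the inside: start with 6/1.
  1 + 1/6 = 7/6
  16 + 6/7 = 118/7
  3 + 7/118 = 361/118
  3 + 118/361 = 1201/361
  6 + 361/1201 = 7567/1201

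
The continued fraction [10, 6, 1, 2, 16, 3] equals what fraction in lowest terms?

10160/1001

Using pₖ = aₖpₖ₋₁ + pₖ₋₂ and qₖ = aₖqₖ₋₁ + qₖ₋₂:
  k=0: a=10, p=10, q=1
  k=1: a=6, p=61, q=6
  k=2: a=1, p=71, q=7
  k=3: a=2, p=203, q=20
  k=4: a=16, p=3319, q=327
  k=5: a=3, p=10160, q=1001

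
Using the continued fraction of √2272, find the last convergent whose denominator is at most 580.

√2272 = [47; 1, 1, 1, 94, …] (period length 4).
Convergents:
  p_0/q_0 = 47/1
  p_1/q_1 = 48/1
  p_2/q_2 = 95/2
  p_3/q_3 = 143/3
  p_4/q_4 = 13537/284
  p_5/q_5 = 13680/287
  p_6/q_6 = 27217/571
  p_7/q_7 = 40897/858
q_6 = 571 ≤ 580 < 858 = q_7, so the answer is 27217/571.

27217/571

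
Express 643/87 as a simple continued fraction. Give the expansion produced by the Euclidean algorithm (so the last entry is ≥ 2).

643 = 7·87 + 34
87 = 2·34 + 19
34 = 1·19 + 15
19 = 1·15 + 4
15 = 3·4 + 3
4 = 1·3 + 1
3 = 3·1 + 0  (stop)
So 643/87 = [7; 2, 1, 1, 3, 1, 3].

[7; 2, 1, 1, 3, 1, 3]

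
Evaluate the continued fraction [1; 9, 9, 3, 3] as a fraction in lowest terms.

940/847

Fold from the inside: start with 3/1.
  3 + 1/3 = 10/3
  9 + 3/10 = 93/10
  9 + 10/93 = 847/93
  1 + 93/847 = 940/847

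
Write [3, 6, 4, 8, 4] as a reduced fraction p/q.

2683/849

Using pₖ = aₖpₖ₋₁ + pₖ₋₂ and qₖ = aₖqₖ₋₁ + qₖ₋₂:
  k=0: a=3, p=3, q=1
  k=1: a=6, p=19, q=6
  k=2: a=4, p=79, q=25
  k=3: a=8, p=651, q=206
  k=4: a=4, p=2683, q=849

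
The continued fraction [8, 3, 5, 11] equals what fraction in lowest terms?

Using pₖ = aₖpₖ₋₁ + pₖ₋₂ and qₖ = aₖqₖ₋₁ + qₖ₋₂:
  k=0: a=8, p=8, q=1
  k=1: a=3, p=25, q=3
  k=2: a=5, p=133, q=16
  k=3: a=11, p=1488, q=179

1488/179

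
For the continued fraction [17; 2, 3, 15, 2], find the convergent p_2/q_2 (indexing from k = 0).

Using pₖ = aₖpₖ₋₁ + pₖ₋₂, qₖ = aₖqₖ₋₁ + qₖ₋₂ (with p₋₁=1, p₋₂=0, q₋₁=0, q₋₂=1):
  k=0: a=17, p=17, q=1
  k=1: a=2, p=35, q=2
  k=2: a=3, p=122, q=7

122/7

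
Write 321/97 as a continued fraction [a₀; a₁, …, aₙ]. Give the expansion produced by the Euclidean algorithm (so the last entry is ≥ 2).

321 = 3×97 + 30
97 = 3×30 + 7
30 = 4×7 + 2
7 = 3×2 + 1
2 = 2×1 + 0  (stop)
So 321/97 = [3; 3, 4, 3, 2].

[3; 3, 4, 3, 2]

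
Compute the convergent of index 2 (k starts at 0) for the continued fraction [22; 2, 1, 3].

Using pₖ = aₖpₖ₋₁ + pₖ₋₂, qₖ = aₖqₖ₋₁ + qₖ₋₂ (with p₋₁=1, p₋₂=0, q₋₁=0, q₋₂=1):
  k=0: a=22, p=22, q=1
  k=1: a=2, p=45, q=2
  k=2: a=1, p=67, q=3

67/3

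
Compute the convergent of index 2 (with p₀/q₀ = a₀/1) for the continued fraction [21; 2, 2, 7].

107/5

Using pₖ = aₖpₖ₋₁ + pₖ₋₂, qₖ = aₖqₖ₋₁ + qₖ₋₂ (with p₋₁=1, p₋₂=0, q₋₁=0, q₋₂=1):
  k=0: a=21, p=21, q=1
  k=1: a=2, p=43, q=2
  k=2: a=2, p=107, q=5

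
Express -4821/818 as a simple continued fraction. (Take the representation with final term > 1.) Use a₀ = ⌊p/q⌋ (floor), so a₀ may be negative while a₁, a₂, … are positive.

[-6; 9, 2, 2, 17]

-4821 = -6×818 + 87
818 = 9×87 + 35
87 = 2×35 + 17
35 = 2×17 + 1
17 = 17×1 + 0  (stop)
So -4821/818 = [-6; 9, 2, 2, 17].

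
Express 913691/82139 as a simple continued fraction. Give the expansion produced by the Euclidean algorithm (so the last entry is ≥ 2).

913691 = 11×82139 + 10162
82139 = 8×10162 + 843
10162 = 12×843 + 46
843 = 18×46 + 15
46 = 3×15 + 1
15 = 15×1 + 0  (stop)
So 913691/82139 = [11; 8, 12, 18, 3, 15].

[11; 8, 12, 18, 3, 15]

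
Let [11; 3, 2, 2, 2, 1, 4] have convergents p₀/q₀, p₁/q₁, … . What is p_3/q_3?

Using pₖ = aₖpₖ₋₁ + pₖ₋₂, qₖ = aₖqₖ₋₁ + qₖ₋₂ (with p₋₁=1, p₋₂=0, q₋₁=0, q₋₂=1):
  k=0: a=11, p=11, q=1
  k=1: a=3, p=34, q=3
  k=2: a=2, p=79, q=7
  k=3: a=2, p=192, q=17

192/17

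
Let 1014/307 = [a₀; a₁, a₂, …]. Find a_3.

1014 = 3·307 + 93   →  a_0 = 3
307 = 3·93 + 28   →  a_1 = 3
93 = 3·28 + 9   →  a_2 = 3
28 = 3·9 + 1   →  a_3 = 3

3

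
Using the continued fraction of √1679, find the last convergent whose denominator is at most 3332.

136039/3320

√1679 = [40; 1, 39, 1, 80, …] (period length 4).
Convergents:
  p_0/q_0 = 40/1
  p_1/q_1 = 41/1
  p_2/q_2 = 1639/40
  p_3/q_3 = 1680/41
  p_4/q_4 = 136039/3320
  p_5/q_5 = 137719/3361
q_4 = 3320 ≤ 3332 < 3361 = q_5, so the answer is 136039/3320.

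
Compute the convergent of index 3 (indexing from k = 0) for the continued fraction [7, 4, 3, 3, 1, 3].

311/43

Using pₖ = aₖpₖ₋₁ + pₖ₋₂, qₖ = aₖqₖ₋₁ + qₖ₋₂ (with p₋₁=1, p₋₂=0, q₋₁=0, q₋₂=1):
  k=0: a=7, p=7, q=1
  k=1: a=4, p=29, q=4
  k=2: a=3, p=94, q=13
  k=3: a=3, p=311, q=43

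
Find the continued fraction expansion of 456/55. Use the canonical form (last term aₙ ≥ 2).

[8; 3, 2, 3, 2]

456 = 8×55 + 16
55 = 3×16 + 7
16 = 2×7 + 2
7 = 3×2 + 1
2 = 2×1 + 0  (stop)
So 456/55 = [8; 3, 2, 3, 2].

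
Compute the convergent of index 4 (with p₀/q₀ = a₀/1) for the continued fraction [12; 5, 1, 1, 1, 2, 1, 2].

Using pₖ = aₖpₖ₋₁ + pₖ₋₂, qₖ = aₖqₖ₋₁ + qₖ₋₂ (with p₋₁=1, p₋₂=0, q₋₁=0, q₋₂=1):
  k=0: a=12, p=12, q=1
  k=1: a=5, p=61, q=5
  k=2: a=1, p=73, q=6
  k=3: a=1, p=134, q=11
  k=4: a=1, p=207, q=17

207/17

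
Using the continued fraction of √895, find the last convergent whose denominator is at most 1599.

√895 = [29; 1, 10, 1, 58, …] (period length 4).
Convergents:
  p_0/q_0 = 29/1
  p_1/q_1 = 30/1
  p_2/q_2 = 329/11
  p_3/q_3 = 359/12
  p_4/q_4 = 21151/707
  p_5/q_5 = 21510/719
  p_6/q_6 = 236251/7897
q_5 = 719 ≤ 1599 < 7897 = q_6, so the answer is 21510/719.

21510/719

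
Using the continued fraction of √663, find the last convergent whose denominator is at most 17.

√663 = [25; 1, 2, 1, 50, …] (period length 4).
Convergents:
  p_0/q_0 = 25/1
  p_1/q_1 = 26/1
  p_2/q_2 = 77/3
  p_3/q_3 = 103/4
  p_4/q_4 = 5227/203
q_3 = 4 ≤ 17 < 203 = q_4, so the answer is 103/4.

103/4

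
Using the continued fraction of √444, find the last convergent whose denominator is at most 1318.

12411/589

√444 = [21; 14, 42, …] (period length 2).
Convergents:
  p_0/q_0 = 21/1
  p_1/q_1 = 295/14
  p_2/q_2 = 12411/589
  p_3/q_3 = 174049/8260
q_2 = 589 ≤ 1318 < 8260 = q_3, so the answer is 12411/589.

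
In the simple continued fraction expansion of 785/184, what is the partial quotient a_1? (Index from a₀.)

785 = 4·184 + 49   →  a_0 = 4
184 = 3·49 + 37   →  a_1 = 3

3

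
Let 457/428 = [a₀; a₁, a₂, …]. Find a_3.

457 = 1·428 + 29   →  a_0 = 1
428 = 14·29 + 22   →  a_1 = 14
29 = 1·22 + 7   →  a_2 = 1
22 = 3·7 + 1   →  a_3 = 3

3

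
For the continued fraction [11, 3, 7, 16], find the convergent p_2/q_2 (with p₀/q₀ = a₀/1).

Using pₖ = aₖpₖ₋₁ + pₖ₋₂, qₖ = aₖqₖ₋₁ + qₖ₋₂ (with p₋₁=1, p₋₂=0, q₋₁=0, q₋₂=1):
  k=0: a=11, p=11, q=1
  k=1: a=3, p=34, q=3
  k=2: a=7, p=249, q=22

249/22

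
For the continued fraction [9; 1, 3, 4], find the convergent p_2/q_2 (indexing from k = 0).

Using pₖ = aₖpₖ₋₁ + pₖ₋₂, qₖ = aₖqₖ₋₁ + qₖ₋₂ (with p₋₁=1, p₋₂=0, q₋₁=0, q₋₂=1):
  k=0: a=9, p=9, q=1
  k=1: a=1, p=10, q=1
  k=2: a=3, p=39, q=4

39/4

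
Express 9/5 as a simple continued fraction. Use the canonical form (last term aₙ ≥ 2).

[1; 1, 4]

9 = 1·5 + 4
5 = 1·4 + 1
4 = 4·1 + 0  (stop)
So 9/5 = [1; 1, 4].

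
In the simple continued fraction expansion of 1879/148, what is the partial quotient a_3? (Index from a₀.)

3

1879 = 12·148 + 103   →  a_0 = 12
148 = 1·103 + 45   →  a_1 = 1
103 = 2·45 + 13   →  a_2 = 2
45 = 3·13 + 6   →  a_3 = 3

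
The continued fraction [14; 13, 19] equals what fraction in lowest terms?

Fold from the inside: start with 19/1.
  13 + 1/19 = 248/19
  14 + 19/248 = 3491/248

3491/248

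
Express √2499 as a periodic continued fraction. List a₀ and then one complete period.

a₀ = ⌊√2499⌋ = 49.
With m₀=0, d₀=1 and mₖ₊₁ = dₖaₖ − mₖ, dₖ₊₁ = (n − mₖ₊₁²)/dₖ, aₖ₊₁ = ⌊(a₀+mₖ₊₁)/dₖ₊₁⌋:
  k=1: m=49, d=98, a=1
  k=2: m=49, d=1, a=98
d=1 and a=2a₀=98 at k=2, so the next step gives (m, d) = (49, 98) again — its k=1 value — and the period has length 2.

[49; 1, 98]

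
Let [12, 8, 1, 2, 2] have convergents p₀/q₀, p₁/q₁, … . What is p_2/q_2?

Using pₖ = aₖpₖ₋₁ + pₖ₋₂, qₖ = aₖqₖ₋₁ + qₖ₋₂ (with p₋₁=1, p₋₂=0, q₋₁=0, q₋₂=1):
  k=0: a=12, p=12, q=1
  k=1: a=8, p=97, q=8
  k=2: a=1, p=109, q=9

109/9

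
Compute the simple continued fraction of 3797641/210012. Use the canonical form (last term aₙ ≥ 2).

3797641 = 18*210012 + 17425
210012 = 12*17425 + 912
17425 = 19*912 + 97
912 = 9*97 + 39
97 = 2*39 + 19
39 = 2*19 + 1
19 = 19*1 + 0  (stop)
So 3797641/210012 = [18; 12, 19, 9, 2, 2, 19].

[18; 12, 19, 9, 2, 2, 19]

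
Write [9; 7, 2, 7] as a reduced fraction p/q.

1023/112

Fold from the inside: start with 7/1.
  2 + 1/7 = 15/7
  7 + 7/15 = 112/15
  9 + 15/112 = 1023/112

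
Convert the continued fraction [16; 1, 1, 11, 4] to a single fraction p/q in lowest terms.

1553/94

Fold from the inside: start with 4/1.
  11 + 1/4 = 45/4
  1 + 4/45 = 49/45
  1 + 45/49 = 94/49
  16 + 49/94 = 1553/94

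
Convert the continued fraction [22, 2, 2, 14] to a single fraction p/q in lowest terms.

Fold from the inside: start with 14/1.
  2 + 1/14 = 29/14
  2 + 14/29 = 72/29
  22 + 29/72 = 1613/72

1613/72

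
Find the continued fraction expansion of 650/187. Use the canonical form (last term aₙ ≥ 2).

[3; 2, 9, 1, 8]

650 = 3*187 + 89
187 = 2*89 + 9
89 = 9*9 + 8
9 = 1*8 + 1
8 = 8*1 + 0  (stop)
So 650/187 = [3; 2, 9, 1, 8].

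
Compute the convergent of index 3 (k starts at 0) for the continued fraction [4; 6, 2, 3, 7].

187/45

Using pₖ = aₖpₖ₋₁ + pₖ₋₂, qₖ = aₖqₖ₋₁ + qₖ₋₂ (with p₋₁=1, p₋₂=0, q₋₁=0, q₋₂=1):
  k=0: a=4, p=4, q=1
  k=1: a=6, p=25, q=6
  k=2: a=2, p=54, q=13
  k=3: a=3, p=187, q=45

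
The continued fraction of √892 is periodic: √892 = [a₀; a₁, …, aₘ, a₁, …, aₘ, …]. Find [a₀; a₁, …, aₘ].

a₀ = ⌊√892⌋ = 29.
With m₀=0, d₀=1 and mₖ₊₁ = dₖaₖ − mₖ, dₖ₊₁ = (n − mₖ₊₁²)/dₖ, aₖ₊₁ = ⌊(a₀+mₖ₊₁)/dₖ₊₁⌋:
  k=1: m=29, d=51, a=1
  k=2: m=22, d=8, a=6
  k=3: m=26, d=27, a=2
  k=4: m=28, d=4, a=14
  k=5: m=28, d=27, a=2
  k=6: m=26, d=8, a=6
  k=7: m=22, d=51, a=1
  k=8: m=29, d=1, a=58
d=1 and a=2a₀=58 at k=8, so the next step gives (m, d) = (29, 51) again — its k=1 value — and the period has length 8.

[29; 1, 6, 2, 14, 2, 6, 1, 58]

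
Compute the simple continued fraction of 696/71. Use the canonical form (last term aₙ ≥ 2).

[9; 1, 4, 14]

696 = 9*71 + 57
71 = 1*57 + 14
57 = 4*14 + 1
14 = 14*1 + 0  (stop)
So 696/71 = [9; 1, 4, 14].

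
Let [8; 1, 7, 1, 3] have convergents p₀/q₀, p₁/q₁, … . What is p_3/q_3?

80/9

Using pₖ = aₖpₖ₋₁ + pₖ₋₂, qₖ = aₖqₖ₋₁ + qₖ₋₂ (with p₋₁=1, p₋₂=0, q₋₁=0, q₋₂=1):
  k=0: a=8, p=8, q=1
  k=1: a=1, p=9, q=1
  k=2: a=7, p=71, q=8
  k=3: a=1, p=80, q=9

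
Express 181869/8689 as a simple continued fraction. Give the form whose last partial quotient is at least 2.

[20; 1, 13, 2, 13, 7, 3]

181869 = 20·8689 + 8089
8689 = 1·8089 + 600
8089 = 13·600 + 289
600 = 2·289 + 22
289 = 13·22 + 3
22 = 7·3 + 1
3 = 3·1 + 0  (stop)
So 181869/8689 = [20; 1, 13, 2, 13, 7, 3].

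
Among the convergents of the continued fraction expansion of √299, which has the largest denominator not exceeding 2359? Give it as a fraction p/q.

14231/823

√299 = [17; 3, 2, 3, 34, …] (period length 4).
Convergents:
  p_0/q_0 = 17/1
  p_1/q_1 = 52/3
  p_2/q_2 = 121/7
  p_3/q_3 = 415/24
  p_4/q_4 = 14231/823
  p_5/q_5 = 43108/2493
q_4 = 823 ≤ 2359 < 2493 = q_5, so the answer is 14231/823.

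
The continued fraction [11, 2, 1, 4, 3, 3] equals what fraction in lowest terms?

Fold from the inside: start with 3/1.
  3 + 1/3 = 10/3
  4 + 3/10 = 43/10
  1 + 10/43 = 53/43
  2 + 43/53 = 149/53
  11 + 53/149 = 1692/149

1692/149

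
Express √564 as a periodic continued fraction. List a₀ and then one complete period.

[23; 1, 2, 1, 46]

a₀ = ⌊√564⌋ = 23.
With m₀=0, d₀=1 and mₖ₊₁ = dₖaₖ − mₖ, dₖ₊₁ = (n − mₖ₊₁²)/dₖ, aₖ₊₁ = ⌊(a₀+mₖ₊₁)/dₖ₊₁⌋:
  k=1: m=23, d=35, a=1
  k=2: m=12, d=12, a=2
  k=3: m=12, d=35, a=1
  k=4: m=23, d=1, a=46
d=1 and a=2a₀=46 at k=4, so the next step gives (m, d) = (23, 35) again — its k=1 value — and the period has length 4.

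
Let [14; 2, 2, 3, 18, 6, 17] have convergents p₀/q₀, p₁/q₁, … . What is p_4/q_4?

4482/311

Using pₖ = aₖpₖ₋₁ + pₖ₋₂, qₖ = aₖqₖ₋₁ + qₖ₋₂ (with p₋₁=1, p₋₂=0, q₋₁=0, q₋₂=1):
  k=0: a=14, p=14, q=1
  k=1: a=2, p=29, q=2
  k=2: a=2, p=72, q=5
  k=3: a=3, p=245, q=17
  k=4: a=18, p=4482, q=311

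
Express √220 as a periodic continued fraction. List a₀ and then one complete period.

a₀ = ⌊√220⌋ = 14.
With m₀=0, d₀=1 and mₖ₊₁ = dₖaₖ − mₖ, dₖ₊₁ = (n − mₖ₊₁²)/dₖ, aₖ₊₁ = ⌊(a₀+mₖ₊₁)/dₖ₊₁⌋:
  k=1: m=14, d=24, a=1
  k=2: m=10, d=5, a=4
  k=3: m=10, d=24, a=1
  k=4: m=14, d=1, a=28
d=1 and a=2a₀=28 at k=4, so the next step gives (m, d) = (14, 24) again — its k=1 value — and the period has length 4.

[14; 1, 4, 1, 28]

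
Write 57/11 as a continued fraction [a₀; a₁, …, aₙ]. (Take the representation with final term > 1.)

57 = 5*11 + 2
11 = 5*2 + 1
2 = 2*1 + 0  (stop)
So 57/11 = [5; 5, 2].

[5; 5, 2]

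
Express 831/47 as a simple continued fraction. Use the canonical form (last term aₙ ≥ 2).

[17; 1, 2, 7, 2]

831 = 17*47 + 32
47 = 1*32 + 15
32 = 2*15 + 2
15 = 7*2 + 1
2 = 2*1 + 0  (stop)
So 831/47 = [17; 1, 2, 7, 2].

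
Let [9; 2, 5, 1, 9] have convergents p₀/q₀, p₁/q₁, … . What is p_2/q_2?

Using pₖ = aₖpₖ₋₁ + pₖ₋₂, qₖ = aₖqₖ₋₁ + qₖ₋₂ (with p₋₁=1, p₋₂=0, q₋₁=0, q₋₂=1):
  k=0: a=9, p=9, q=1
  k=1: a=2, p=19, q=2
  k=2: a=5, p=104, q=11

104/11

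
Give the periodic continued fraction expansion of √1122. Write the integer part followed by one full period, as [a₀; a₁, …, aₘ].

a₀ = ⌊√1122⌋ = 33.

[33; 2, 66]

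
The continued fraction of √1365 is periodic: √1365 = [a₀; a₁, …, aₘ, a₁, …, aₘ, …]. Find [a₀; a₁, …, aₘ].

[36; 1, 17, 2, 17, 1, 72]

a₀ = ⌊√1365⌋ = 36.
With m₀=0, d₀=1 and mₖ₊₁ = dₖaₖ − mₖ, dₖ₊₁ = (n − mₖ₊₁²)/dₖ, aₖ₊₁ = ⌊(a₀+mₖ₊₁)/dₖ₊₁⌋:
  k=1: m=36, d=69, a=1
  k=2: m=33, d=4, a=17
  k=3: m=35, d=35, a=2
  k=4: m=35, d=4, a=17
  k=5: m=33, d=69, a=1
  k=6: m=36, d=1, a=72
d=1 and a=2a₀=72 at k=6, so the next step gives (m, d) = (36, 69) again — its k=1 value — and the period has length 6.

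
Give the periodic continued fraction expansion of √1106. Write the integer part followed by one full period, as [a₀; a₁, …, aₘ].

a₀ = ⌊√1106⌋ = 33.
With m₀=0, d₀=1 and mₖ₊₁ = dₖaₖ − mₖ, dₖ₊₁ = (n − mₖ₊₁²)/dₖ, aₖ₊₁ = ⌊(a₀+mₖ₊₁)/dₖ₊₁⌋:
  k=1: m=33, d=17, a=3
  k=2: m=18, d=46, a=1
  k=3: m=28, d=7, a=8
  k=4: m=28, d=46, a=1
  k=5: m=18, d=17, a=3
  k=6: m=33, d=1, a=66
d=1 and a=2a₀=66 at k=6, so the next step gives (m, d) = (33, 17) again — its k=1 value — and the period has length 6.

[33; 3, 1, 8, 1, 3, 66]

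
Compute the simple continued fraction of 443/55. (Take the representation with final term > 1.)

443 = 8·55 + 3
55 = 18·3 + 1
3 = 3·1 + 0  (stop)
So 443/55 = [8; 18, 3].

[8; 18, 3]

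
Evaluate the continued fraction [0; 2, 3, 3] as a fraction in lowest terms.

10/23

Fold from the inside: start with 3/1.
  3 + 1/3 = 10/3
  2 + 3/10 = 23/10
  0 + 10/23 = 10/23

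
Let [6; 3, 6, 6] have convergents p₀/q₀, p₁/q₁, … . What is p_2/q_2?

120/19

Using pₖ = aₖpₖ₋₁ + pₖ₋₂, qₖ = aₖqₖ₋₁ + qₖ₋₂ (with p₋₁=1, p₋₂=0, q₋₁=0, q₋₂=1):
  k=0: a=6, p=6, q=1
  k=1: a=3, p=19, q=3
  k=2: a=6, p=120, q=19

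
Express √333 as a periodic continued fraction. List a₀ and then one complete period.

[18; 4, 36]

a₀ = ⌊√333⌋ = 18.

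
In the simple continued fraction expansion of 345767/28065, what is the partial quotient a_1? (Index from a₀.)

3

345767 = 12·28065 + 8987   →  a_0 = 12
28065 = 3·8987 + 1104   →  a_1 = 3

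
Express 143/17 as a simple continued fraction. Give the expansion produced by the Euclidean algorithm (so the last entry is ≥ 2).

143 = 8*17 + 7
17 = 2*7 + 3
7 = 2*3 + 1
3 = 3*1 + 0  (stop)
So 143/17 = [8; 2, 2, 3].

[8; 2, 2, 3]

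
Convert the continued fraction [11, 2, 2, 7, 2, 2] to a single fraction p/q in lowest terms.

2224/195

Fold from the inside: start with 2/1.
  2 + 1/2 = 5/2
  7 + 2/5 = 37/5
  2 + 5/37 = 79/37
  2 + 37/79 = 195/79
  11 + 79/195 = 2224/195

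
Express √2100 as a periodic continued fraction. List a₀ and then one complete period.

a₀ = ⌊√2100⌋ = 45.

[45; 1, 4, 1, 2, 1, 4, 1, 90]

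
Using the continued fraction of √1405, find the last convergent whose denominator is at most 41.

1087/29

√1405 = [37; 2, 14, 2, 74, …] (period length 4).
Convergents:
  p_0/q_0 = 37/1
  p_1/q_1 = 75/2
  p_2/q_2 = 1087/29
  p_3/q_3 = 2249/60
q_2 = 29 ≤ 41 < 60 = q_3, so the answer is 1087/29.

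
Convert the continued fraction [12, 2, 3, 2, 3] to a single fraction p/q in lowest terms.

684/55

Fold from the inside: start with 3/1.
  2 + 1/3 = 7/3
  3 + 3/7 = 24/7
  2 + 7/24 = 55/24
  12 + 24/55 = 684/55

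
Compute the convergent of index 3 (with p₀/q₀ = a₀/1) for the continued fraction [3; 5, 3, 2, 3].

Using pₖ = aₖpₖ₋₁ + pₖ₋₂, qₖ = aₖqₖ₋₁ + qₖ₋₂ (with p₋₁=1, p₋₂=0, q₋₁=0, q₋₂=1):
  k=0: a=3, p=3, q=1
  k=1: a=5, p=16, q=5
  k=2: a=3, p=51, q=16
  k=3: a=2, p=118, q=37

118/37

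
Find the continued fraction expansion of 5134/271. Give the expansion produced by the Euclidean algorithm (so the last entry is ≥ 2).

5134 = 18×271 + 256
271 = 1×256 + 15
256 = 17×15 + 1
15 = 15×1 + 0  (stop)
So 5134/271 = [18; 1, 17, 15].

[18; 1, 17, 15]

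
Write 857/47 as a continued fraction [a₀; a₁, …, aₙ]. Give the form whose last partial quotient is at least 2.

857 = 18×47 + 11
47 = 4×11 + 3
11 = 3×3 + 2
3 = 1×2 + 1
2 = 2×1 + 0  (stop)
So 857/47 = [18; 4, 3, 1, 2].

[18; 4, 3, 1, 2]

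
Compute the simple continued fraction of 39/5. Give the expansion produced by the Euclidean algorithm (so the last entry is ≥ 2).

[7; 1, 4]

39 = 7·5 + 4
5 = 1·4 + 1
4 = 4·1 + 0  (stop)
So 39/5 = [7; 1, 4].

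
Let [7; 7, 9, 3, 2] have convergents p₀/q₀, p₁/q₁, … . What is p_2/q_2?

457/64

Using pₖ = aₖpₖ₋₁ + pₖ₋₂, qₖ = aₖqₖ₋₁ + qₖ₋₂ (with p₋₁=1, p₋₂=0, q₋₁=0, q₋₂=1):
  k=0: a=7, p=7, q=1
  k=1: a=7, p=50, q=7
  k=2: a=9, p=457, q=64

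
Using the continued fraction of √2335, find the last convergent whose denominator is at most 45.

√2335 = [48; 3, 9, 3, 96, …] (period length 4).
Convergents:
  p_0/q_0 = 48/1
  p_1/q_1 = 145/3
  p_2/q_2 = 1353/28
  p_3/q_3 = 4204/87
q_2 = 28 ≤ 45 < 87 = q_3, so the answer is 1353/28.

1353/28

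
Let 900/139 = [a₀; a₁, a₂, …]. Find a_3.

900 = 6·139 + 66   →  a_0 = 6
139 = 2·66 + 7   →  a_1 = 2
66 = 9·7 + 3   →  a_2 = 9
7 = 2·3 + 1   →  a_3 = 2

2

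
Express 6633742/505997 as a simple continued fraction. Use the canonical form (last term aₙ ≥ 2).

[13; 9, 14, 17, 3, 18, 1, 3]

6633742 = 13×505997 + 55781
505997 = 9×55781 + 3968
55781 = 14×3968 + 229
3968 = 17×229 + 75
229 = 3×75 + 4
75 = 18×4 + 3
4 = 1×3 + 1
3 = 3×1 + 0  (stop)
So 6633742/505997 = [13; 9, 14, 17, 3, 18, 1, 3].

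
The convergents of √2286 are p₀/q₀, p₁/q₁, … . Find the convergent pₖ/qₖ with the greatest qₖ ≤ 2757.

130049/2720

√2286 = [47; 1, 4, 3, 10, 3, 4, 1, 94, …] (period length 8).
Convergents:
  p_0/q_0 = 47/1
  p_1/q_1 = 48/1
  p_2/q_2 = 239/5
  p_3/q_3 = 765/16
  p_4/q_4 = 7889/165
  p_5/q_5 = 24432/511
  p_6/q_6 = 105617/2209
  p_7/q_7 = 130049/2720
  p_8/q_8 = 12330223/257889
q_7 = 2720 ≤ 2757 < 257889 = q_8, so the answer is 130049/2720.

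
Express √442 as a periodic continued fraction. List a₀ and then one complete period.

[21; 42]

a₀ = ⌊√442⌋ = 21.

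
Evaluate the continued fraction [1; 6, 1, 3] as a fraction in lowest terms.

31/27

Using pₖ = aₖpₖ₋₁ + pₖ₋₂ and qₖ = aₖqₖ₋₁ + qₖ₋₂:
  k=0: a=1, p=1, q=1
  k=1: a=6, p=7, q=6
  k=2: a=1, p=8, q=7
  k=3: a=3, p=31, q=27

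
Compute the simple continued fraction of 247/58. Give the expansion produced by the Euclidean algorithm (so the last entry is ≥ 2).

247 = 4*58 + 15
58 = 3*15 + 13
15 = 1*13 + 2
13 = 6*2 + 1
2 = 2*1 + 0  (stop)
So 247/58 = [4; 3, 1, 6, 2].

[4; 3, 1, 6, 2]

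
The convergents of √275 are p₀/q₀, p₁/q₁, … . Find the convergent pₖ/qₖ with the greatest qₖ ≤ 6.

83/5

√275 = [16; 1, 1, 2, 1, 1, 32, …] (period length 6).
Convergents:
  p_0/q_0 = 16/1
  p_1/q_1 = 17/1
  p_2/q_2 = 33/2
  p_3/q_3 = 83/5
  p_4/q_4 = 116/7
q_3 = 5 ≤ 6 < 7 = q_4, so the answer is 83/5.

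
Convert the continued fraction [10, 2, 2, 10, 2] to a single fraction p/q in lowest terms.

1134/109

Fold from the inside: start with 2/1.
  10 + 1/2 = 21/2
  2 + 2/21 = 44/21
  2 + 21/44 = 109/44
  10 + 44/109 = 1134/109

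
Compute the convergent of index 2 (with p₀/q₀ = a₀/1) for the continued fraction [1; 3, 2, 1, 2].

Using pₖ = aₖpₖ₋₁ + pₖ₋₂, qₖ = aₖqₖ₋₁ + qₖ₋₂ (with p₋₁=1, p₋₂=0, q₋₁=0, q₋₂=1):
  k=0: a=1, p=1, q=1
  k=1: a=3, p=4, q=3
  k=2: a=2, p=9, q=7

9/7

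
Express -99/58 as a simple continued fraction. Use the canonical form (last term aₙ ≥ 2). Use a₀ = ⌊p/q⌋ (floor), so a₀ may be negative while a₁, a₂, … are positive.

[-2; 3, 2, 2, 3]

-99 = -2×58 + 17
58 = 3×17 + 7
17 = 2×7 + 3
7 = 2×3 + 1
3 = 3×1 + 0  (stop)
So -99/58 = [-2; 3, 2, 2, 3].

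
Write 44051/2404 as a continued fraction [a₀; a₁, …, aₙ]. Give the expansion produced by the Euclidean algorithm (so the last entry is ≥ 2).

44051 = 18*2404 + 779
2404 = 3*779 + 67
779 = 11*67 + 42
67 = 1*42 + 25
42 = 1*25 + 17
25 = 1*17 + 8
17 = 2*8 + 1
8 = 8*1 + 0  (stop)
So 44051/2404 = [18; 3, 11, 1, 1, 1, 2, 8].

[18; 3, 11, 1, 1, 1, 2, 8]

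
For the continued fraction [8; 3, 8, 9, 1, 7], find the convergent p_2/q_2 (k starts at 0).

Using pₖ = aₖpₖ₋₁ + pₖ₋₂, qₖ = aₖqₖ₋₁ + qₖ₋₂ (with p₋₁=1, p₋₂=0, q₋₁=0, q₋₂=1):
  k=0: a=8, p=8, q=1
  k=1: a=3, p=25, q=3
  k=2: a=8, p=208, q=25

208/25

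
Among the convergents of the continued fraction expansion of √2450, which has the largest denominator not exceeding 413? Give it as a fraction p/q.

19601/396

√2450 = [49; 2, 98, …] (period length 2).
Convergents:
  p_0/q_0 = 49/1
  p_1/q_1 = 99/2
  p_2/q_2 = 9751/197
  p_3/q_3 = 19601/396
  p_4/q_4 = 1930649/39005
q_3 = 396 ≤ 413 < 39005 = q_4, so the answer is 19601/396.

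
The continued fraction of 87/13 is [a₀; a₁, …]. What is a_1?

1

87 = 6·13 + 9   →  a_0 = 6
13 = 1·9 + 4   →  a_1 = 1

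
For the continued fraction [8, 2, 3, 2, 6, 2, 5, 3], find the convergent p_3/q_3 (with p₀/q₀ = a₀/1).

Using pₖ = aₖpₖ₋₁ + pₖ₋₂, qₖ = aₖqₖ₋₁ + qₖ₋₂ (with p₋₁=1, p₋₂=0, q₋₁=0, q₋₂=1):
  k=0: a=8, p=8, q=1
  k=1: a=2, p=17, q=2
  k=2: a=3, p=59, q=7
  k=3: a=2, p=135, q=16

135/16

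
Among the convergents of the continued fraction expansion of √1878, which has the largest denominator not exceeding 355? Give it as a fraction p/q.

√1878 = [43; 2, 1, 42, 1, 2, 86, …] (period length 6).
Convergents:
  p_0/q_0 = 43/1
  p_1/q_1 = 87/2
  p_2/q_2 = 130/3
  p_3/q_3 = 5547/128
  p_4/q_4 = 5677/131
  p_5/q_5 = 16901/390
q_4 = 131 ≤ 355 < 390 = q_5, so the answer is 5677/131.

5677/131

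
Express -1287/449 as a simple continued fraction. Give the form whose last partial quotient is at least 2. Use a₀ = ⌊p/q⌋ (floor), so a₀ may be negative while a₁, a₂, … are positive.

-1287 = -3·449 + 60
449 = 7·60 + 29
60 = 2·29 + 2
29 = 14·2 + 1
2 = 2·1 + 0  (stop)
So -1287/449 = [-3; 7, 2, 14, 2].

[-3; 7, 2, 14, 2]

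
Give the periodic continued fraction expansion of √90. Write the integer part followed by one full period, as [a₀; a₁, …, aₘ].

a₀ = ⌊√90⌋ = 9.
With m₀=0, d₀=1 and mₖ₊₁ = dₖaₖ − mₖ, dₖ₊₁ = (n − mₖ₊₁²)/dₖ, aₖ₊₁ = ⌊(a₀+mₖ₊₁)/dₖ₊₁⌋:
  k=1: m=9, d=9, a=2
  k=2: m=9, d=1, a=18
d=1 and a=2a₀=18 at k=2, so the next step gives (m, d) = (9, 9) again — its k=1 value — and the period has length 2.

[9; 2, 18]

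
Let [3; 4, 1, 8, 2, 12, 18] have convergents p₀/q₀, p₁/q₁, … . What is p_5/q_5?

Using pₖ = aₖpₖ₋₁ + pₖ₋₂, qₖ = aₖqₖ₋₁ + qₖ₋₂ (with p₋₁=1, p₋₂=0, q₋₁=0, q₋₂=1):
  k=0: a=3, p=3, q=1
  k=1: a=4, p=13, q=4
  k=2: a=1, p=16, q=5
  k=3: a=8, p=141, q=44
  k=4: a=2, p=298, q=93
  k=5: a=12, p=3717, q=1160

3717/1160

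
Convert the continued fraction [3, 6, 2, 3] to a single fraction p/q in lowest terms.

Using pₖ = aₖpₖ₋₁ + pₖ₋₂ and qₖ = aₖqₖ₋₁ + qₖ₋₂:
  k=0: a=3, p=3, q=1
  k=1: a=6, p=19, q=6
  k=2: a=2, p=41, q=13
  k=3: a=3, p=142, q=45

142/45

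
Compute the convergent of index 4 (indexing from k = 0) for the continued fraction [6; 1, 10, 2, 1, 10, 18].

235/34

Using pₖ = aₖpₖ₋₁ + pₖ₋₂, qₖ = aₖqₖ₋₁ + qₖ₋₂ (with p₋₁=1, p₋₂=0, q₋₁=0, q₋₂=1):
  k=0: a=6, p=6, q=1
  k=1: a=1, p=7, q=1
  k=2: a=10, p=76, q=11
  k=3: a=2, p=159, q=23
  k=4: a=1, p=235, q=34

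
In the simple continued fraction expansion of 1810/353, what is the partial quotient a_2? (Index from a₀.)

1810 = 5·353 + 45   →  a_0 = 5
353 = 7·45 + 38   →  a_1 = 7
45 = 1·38 + 7   →  a_2 = 1

1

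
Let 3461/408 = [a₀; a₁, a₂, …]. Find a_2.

14

3461 = 8·408 + 197   →  a_0 = 8
408 = 2·197 + 14   →  a_1 = 2
197 = 14·14 + 1   →  a_2 = 14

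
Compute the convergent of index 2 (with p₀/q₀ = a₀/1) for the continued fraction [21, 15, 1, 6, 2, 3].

337/16

Using pₖ = aₖpₖ₋₁ + pₖ₋₂, qₖ = aₖqₖ₋₁ + qₖ₋₂ (with p₋₁=1, p₋₂=0, q₋₁=0, q₋₂=1):
  k=0: a=21, p=21, q=1
  k=1: a=15, p=316, q=15
  k=2: a=1, p=337, q=16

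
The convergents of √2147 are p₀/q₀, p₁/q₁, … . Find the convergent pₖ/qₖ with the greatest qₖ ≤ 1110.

19322/417

√2147 = [46; 2, 1, 45, 1, 2, 92, …] (period length 6).
Convergents:
  p_0/q_0 = 46/1
  p_1/q_1 = 93/2
  p_2/q_2 = 139/3
  p_3/q_3 = 6348/137
  p_4/q_4 = 6487/140
  p_5/q_5 = 19322/417
  p_6/q_6 = 1784111/38504
q_5 = 417 ≤ 1110 < 38504 = q_6, so the answer is 19322/417.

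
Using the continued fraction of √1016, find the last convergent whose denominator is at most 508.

16033/503

√1016 = [31; 1, 6, 1, 62, …] (period length 4).
Convergents:
  p_0/q_0 = 31/1
  p_1/q_1 = 32/1
  p_2/q_2 = 223/7
  p_3/q_3 = 255/8
  p_4/q_4 = 16033/503
  p_5/q_5 = 16288/511
q_4 = 503 ≤ 508 < 511 = q_5, so the answer is 16033/503.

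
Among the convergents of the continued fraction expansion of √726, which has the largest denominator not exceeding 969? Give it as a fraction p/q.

25678/953

√726 = [26; 1, 16, 1, 52, …] (period length 4).
Convergents:
  p_0/q_0 = 26/1
  p_1/q_1 = 27/1
  p_2/q_2 = 458/17
  p_3/q_3 = 485/18
  p_4/q_4 = 25678/953
  p_5/q_5 = 26163/971
q_4 = 953 ≤ 969 < 971 = q_5, so the answer is 25678/953.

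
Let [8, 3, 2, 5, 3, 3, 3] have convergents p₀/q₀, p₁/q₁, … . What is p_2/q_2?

Using pₖ = aₖpₖ₋₁ + pₖ₋₂, qₖ = aₖqₖ₋₁ + qₖ₋₂ (with p₋₁=1, p₋₂=0, q₋₁=0, q₋₂=1):
  k=0: a=8, p=8, q=1
  k=1: a=3, p=25, q=3
  k=2: a=2, p=58, q=7

58/7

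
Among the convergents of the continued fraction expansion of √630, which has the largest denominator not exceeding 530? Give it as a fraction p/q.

12575/501

√630 = [25; 10, 50, …] (period length 2).
Convergents:
  p_0/q_0 = 25/1
  p_1/q_1 = 251/10
  p_2/q_2 = 12575/501
  p_3/q_3 = 126001/5020
q_2 = 501 ≤ 530 < 5020 = q_3, so the answer is 12575/501.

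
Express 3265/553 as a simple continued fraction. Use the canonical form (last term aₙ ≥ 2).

[5; 1, 9, 2, 3, 3, 2]

3265 = 5·553 + 500
553 = 1·500 + 53
500 = 9·53 + 23
53 = 2·23 + 7
23 = 3·7 + 2
7 = 3·2 + 1
2 = 2·1 + 0  (stop)
So 3265/553 = [5; 1, 9, 2, 3, 3, 2].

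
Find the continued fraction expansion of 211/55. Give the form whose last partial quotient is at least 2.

211 = 3×55 + 46
55 = 1×46 + 9
46 = 5×9 + 1
9 = 9×1 + 0  (stop)
So 211/55 = [3; 1, 5, 9].

[3; 1, 5, 9]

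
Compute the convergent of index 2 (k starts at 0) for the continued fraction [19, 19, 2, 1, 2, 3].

743/39

Using pₖ = aₖpₖ₋₁ + pₖ₋₂, qₖ = aₖqₖ₋₁ + qₖ₋₂ (with p₋₁=1, p₋₂=0, q₋₁=0, q₋₂=1):
  k=0: a=19, p=19, q=1
  k=1: a=19, p=362, q=19
  k=2: a=2, p=743, q=39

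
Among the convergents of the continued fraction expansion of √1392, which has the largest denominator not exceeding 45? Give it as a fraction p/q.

√1392 = [37; 3, 4, 3, 74, …] (period length 4).
Convergents:
  p_0/q_0 = 37/1
  p_1/q_1 = 112/3
  p_2/q_2 = 485/13
  p_3/q_3 = 1567/42
  p_4/q_4 = 116443/3121
q_3 = 42 ≤ 45 < 3121 = q_4, so the answer is 1567/42.

1567/42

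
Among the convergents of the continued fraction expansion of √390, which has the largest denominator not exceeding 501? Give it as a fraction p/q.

√390 = [19; 1, 2, 1, 38, …] (period length 4).
Convergents:
  p_0/q_0 = 19/1
  p_1/q_1 = 20/1
  p_2/q_2 = 59/3
  p_3/q_3 = 79/4
  p_4/q_4 = 3061/155
  p_5/q_5 = 3140/159
  p_6/q_6 = 9341/473
  p_7/q_7 = 12481/632
q_6 = 473 ≤ 501 < 632 = q_7, so the answer is 9341/473.

9341/473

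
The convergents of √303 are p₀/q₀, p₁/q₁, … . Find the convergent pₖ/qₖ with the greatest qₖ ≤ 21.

87/5

√303 = [17; 2, 2, 5, 2, 2, 34, …] (period length 6).
Convergents:
  p_0/q_0 = 17/1
  p_1/q_1 = 35/2
  p_2/q_2 = 87/5
  p_3/q_3 = 470/27
q_2 = 5 ≤ 21 < 27 = q_3, so the answer is 87/5.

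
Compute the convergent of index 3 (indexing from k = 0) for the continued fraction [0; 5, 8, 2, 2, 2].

17/87

Using pₖ = aₖpₖ₋₁ + pₖ₋₂, qₖ = aₖqₖ₋₁ + qₖ₋₂ (with p₋₁=1, p₋₂=0, q₋₁=0, q₋₂=1):
  k=0: a=0, p=0, q=1
  k=1: a=5, p=1, q=5
  k=2: a=8, p=8, q=41
  k=3: a=2, p=17, q=87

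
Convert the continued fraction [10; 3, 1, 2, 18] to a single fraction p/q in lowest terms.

Using pₖ = aₖpₖ₋₁ + pₖ₋₂ and qₖ = aₖqₖ₋₁ + qₖ₋₂:
  k=0: a=10, p=10, q=1
  k=1: a=3, p=31, q=3
  k=2: a=1, p=41, q=4
  k=3: a=2, p=113, q=11
  k=4: a=18, p=2075, q=202

2075/202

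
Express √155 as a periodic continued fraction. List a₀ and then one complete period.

[12; 2, 4, 2, 24]

a₀ = ⌊√155⌋ = 12.
With m₀=0, d₀=1 and mₖ₊₁ = dₖaₖ − mₖ, dₖ₊₁ = (n − mₖ₊₁²)/dₖ, aₖ₊₁ = ⌊(a₀+mₖ₊₁)/dₖ₊₁⌋:
  k=1: m=12, d=11, a=2
  k=2: m=10, d=5, a=4
  k=3: m=10, d=11, a=2
  k=4: m=12, d=1, a=24
d=1 and a=2a₀=24 at k=4, so the next step gives (m, d) = (12, 11) again — its k=1 value — and the period has length 4.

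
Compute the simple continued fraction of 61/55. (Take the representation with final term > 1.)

[1; 9, 6]

61 = 1·55 + 6
55 = 9·6 + 1
6 = 6·1 + 0  (stop)
So 61/55 = [1; 9, 6].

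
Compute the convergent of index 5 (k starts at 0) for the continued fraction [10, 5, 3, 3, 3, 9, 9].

Using pₖ = aₖpₖ₋₁ + pₖ₋₂, qₖ = aₖqₖ₋₁ + qₖ₋₂ (with p₋₁=1, p₋₂=0, q₋₁=0, q₋₂=1):
  k=0: a=10, p=10, q=1
  k=1: a=5, p=51, q=5
  k=2: a=3, p=163, q=16
  k=3: a=3, p=540, q=53
  k=4: a=3, p=1783, q=175
  k=5: a=9, p=16587, q=1628

16587/1628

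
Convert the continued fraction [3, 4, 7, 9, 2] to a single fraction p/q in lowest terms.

Using pₖ = aₖpₖ₋₁ + pₖ₋₂ and qₖ = aₖqₖ₋₁ + qₖ₋₂:
  k=0: a=3, p=3, q=1
  k=1: a=4, p=13, q=4
  k=2: a=7, p=94, q=29
  k=3: a=9, p=859, q=265
  k=4: a=2, p=1812, q=559

1812/559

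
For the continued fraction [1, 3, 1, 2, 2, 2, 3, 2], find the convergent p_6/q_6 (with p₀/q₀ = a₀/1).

273/215

Using pₖ = aₖpₖ₋₁ + pₖ₋₂, qₖ = aₖqₖ₋₁ + qₖ₋₂ (with p₋₁=1, p₋₂=0, q₋₁=0, q₋₂=1):
  k=0: a=1, p=1, q=1
  k=1: a=3, p=4, q=3
  k=2: a=1, p=5, q=4
  k=3: a=2, p=14, q=11
  k=4: a=2, p=33, q=26
  k=5: a=2, p=80, q=63
  k=6: a=3, p=273, q=215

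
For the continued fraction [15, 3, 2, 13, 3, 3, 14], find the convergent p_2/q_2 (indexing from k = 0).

Using pₖ = aₖpₖ₋₁ + pₖ₋₂, qₖ = aₖqₖ₋₁ + qₖ₋₂ (with p₋₁=1, p₋₂=0, q₋₁=0, q₋₂=1):
  k=0: a=15, p=15, q=1
  k=1: a=3, p=46, q=3
  k=2: a=2, p=107, q=7

107/7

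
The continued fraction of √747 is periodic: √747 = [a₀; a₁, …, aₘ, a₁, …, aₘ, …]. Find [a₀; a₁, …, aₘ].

a₀ = ⌊√747⌋ = 27.
With m₀=0, d₀=1 and mₖ₊₁ = dₖaₖ − mₖ, dₖ₊₁ = (n − mₖ₊₁²)/dₖ, aₖ₊₁ = ⌊(a₀+mₖ₊₁)/dₖ₊₁⌋:
  k=1: m=27, d=18, a=3
  k=2: m=27, d=1, a=54
d=1 and a=2a₀=54 at k=2, so the next step gives (m, d) = (27, 18) again — its k=1 value — and the period has length 2.

[27; 3, 54]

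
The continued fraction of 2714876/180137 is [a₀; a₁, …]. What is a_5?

2

2714876 = 15·180137 + 12821   →  a_0 = 15
180137 = 14·12821 + 643   →  a_1 = 14
12821 = 19·643 + 604   →  a_2 = 19
643 = 1·604 + 39   →  a_3 = 1
604 = 15·39 + 19   →  a_4 = 15
39 = 2·19 + 1   →  a_5 = 2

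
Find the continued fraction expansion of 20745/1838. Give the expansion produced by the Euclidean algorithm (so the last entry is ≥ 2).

20745 = 11×1838 + 527
1838 = 3×527 + 257
527 = 2×257 + 13
257 = 19×13 + 10
13 = 1×10 + 3
10 = 3×3 + 1
3 = 3×1 + 0  (stop)
So 20745/1838 = [11; 3, 2, 19, 1, 3, 3].

[11; 3, 2, 19, 1, 3, 3]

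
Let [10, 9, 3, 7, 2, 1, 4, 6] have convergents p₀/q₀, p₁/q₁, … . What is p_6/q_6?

30423/3010

Using pₖ = aₖpₖ₋₁ + pₖ₋₂, qₖ = aₖqₖ₋₁ + qₖ₋₂ (with p₋₁=1, p₋₂=0, q₋₁=0, q₋₂=1):
  k=0: a=10, p=10, q=1
  k=1: a=9, p=91, q=9
  k=2: a=3, p=283, q=28
  k=3: a=7, p=2072, q=205
  k=4: a=2, p=4427, q=438
  k=5: a=1, p=6499, q=643
  k=6: a=4, p=30423, q=3010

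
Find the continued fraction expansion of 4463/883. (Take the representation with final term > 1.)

[5; 18, 2, 1, 1, 9]

4463 = 5×883 + 48
883 = 18×48 + 19
48 = 2×19 + 10
19 = 1×10 + 9
10 = 1×9 + 1
9 = 9×1 + 0  (stop)
So 4463/883 = [5; 18, 2, 1, 1, 9].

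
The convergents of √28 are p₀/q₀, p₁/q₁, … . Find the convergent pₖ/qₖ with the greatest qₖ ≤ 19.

√28 = [5; 3, 2, 3, 10, …] (period length 4).
Convergents:
  p_0/q_0 = 5/1
  p_1/q_1 = 16/3
  p_2/q_2 = 37/7
  p_3/q_3 = 127/24
q_2 = 7 ≤ 19 < 24 = q_3, so the answer is 37/7.

37/7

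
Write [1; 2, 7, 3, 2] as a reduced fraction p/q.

Fold from the inside: start with 2/1.
  3 + 1/2 = 7/2
  7 + 2/7 = 51/7
  2 + 7/51 = 109/51
  1 + 51/109 = 160/109

160/109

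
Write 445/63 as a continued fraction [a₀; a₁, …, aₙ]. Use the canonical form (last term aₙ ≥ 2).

445 = 7*63 + 4
63 = 15*4 + 3
4 = 1*3 + 1
3 = 3*1 + 0  (stop)
So 445/63 = [7; 15, 1, 3].

[7; 15, 1, 3]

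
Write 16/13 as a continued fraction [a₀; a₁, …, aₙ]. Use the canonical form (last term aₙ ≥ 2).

16 = 1·13 + 3
13 = 4·3 + 1
3 = 3·1 + 0  (stop)
So 16/13 = [1; 4, 3].

[1; 4, 3]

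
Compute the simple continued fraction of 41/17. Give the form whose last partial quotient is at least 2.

41 = 2·17 + 7
17 = 2·7 + 3
7 = 2·3 + 1
3 = 3·1 + 0  (stop)
So 41/17 = [2; 2, 2, 3].

[2; 2, 2, 3]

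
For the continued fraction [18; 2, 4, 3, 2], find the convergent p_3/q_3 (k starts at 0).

535/29

Using pₖ = aₖpₖ₋₁ + pₖ₋₂, qₖ = aₖqₖ₋₁ + qₖ₋₂ (with p₋₁=1, p₋₂=0, q₋₁=0, q₋₂=1):
  k=0: a=18, p=18, q=1
  k=1: a=2, p=37, q=2
  k=2: a=4, p=166, q=9
  k=3: a=3, p=535, q=29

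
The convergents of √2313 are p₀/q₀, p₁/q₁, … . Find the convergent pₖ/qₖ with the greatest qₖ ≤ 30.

√2313 = [48; 10, 1, 2, 10, 2, 1, 10, 96, …] (period length 8).
Convergents:
  p_0/q_0 = 48/1
  p_1/q_1 = 481/10
  p_2/q_2 = 529/11
  p_3/q_3 = 1539/32
q_2 = 11 ≤ 30 < 32 = q_3, so the answer is 529/11.

529/11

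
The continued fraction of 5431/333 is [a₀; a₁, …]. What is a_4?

2

5431 = 16·333 + 103   →  a_0 = 16
333 = 3·103 + 24   →  a_1 = 3
103 = 4·24 + 7   →  a_2 = 4
24 = 3·7 + 3   →  a_3 = 3
7 = 2·3 + 1   →  a_4 = 2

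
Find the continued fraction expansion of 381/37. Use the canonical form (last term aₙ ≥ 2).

[10; 3, 2, 1, 3]

381 = 10·37 + 11
37 = 3·11 + 4
11 = 2·4 + 3
4 = 1·3 + 1
3 = 3·1 + 0  (stop)
So 381/37 = [10; 3, 2, 1, 3].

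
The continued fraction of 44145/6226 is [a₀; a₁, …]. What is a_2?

17

44145 = 7·6226 + 563   →  a_0 = 7
6226 = 11·563 + 33   →  a_1 = 11
563 = 17·33 + 2   →  a_2 = 17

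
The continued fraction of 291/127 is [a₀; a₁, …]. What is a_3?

3

291 = 2·127 + 37   →  a_0 = 2
127 = 3·37 + 16   →  a_1 = 3
37 = 2·16 + 5   →  a_2 = 2
16 = 3·5 + 1   →  a_3 = 3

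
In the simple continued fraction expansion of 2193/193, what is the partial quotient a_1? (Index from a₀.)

2

2193 = 11·193 + 70   →  a_0 = 11
193 = 2·70 + 53   →  a_1 = 2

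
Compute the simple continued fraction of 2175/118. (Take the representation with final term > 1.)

[18; 2, 3, 5, 3]

2175 = 18×118 + 51
118 = 2×51 + 16
51 = 3×16 + 3
16 = 5×3 + 1
3 = 3×1 + 0  (stop)
So 2175/118 = [18; 2, 3, 5, 3].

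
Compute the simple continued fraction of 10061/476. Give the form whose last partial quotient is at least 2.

[21; 7, 3, 10, 2]

10061 = 21*476 + 65
476 = 7*65 + 21
65 = 3*21 + 2
21 = 10*2 + 1
2 = 2*1 + 0  (stop)
So 10061/476 = [21; 7, 3, 10, 2].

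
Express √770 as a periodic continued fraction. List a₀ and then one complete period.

[27; 1, 2, 1, 54]

a₀ = ⌊√770⌋ = 27.
With m₀=0, d₀=1 and mₖ₊₁ = dₖaₖ − mₖ, dₖ₊₁ = (n − mₖ₊₁²)/dₖ, aₖ₊₁ = ⌊(a₀+mₖ₊₁)/dₖ₊₁⌋:
  k=1: m=27, d=41, a=1
  k=2: m=14, d=14, a=2
  k=3: m=14, d=41, a=1
  k=4: m=27, d=1, a=54
d=1 and a=2a₀=54 at k=4, so the next step gives (m, d) = (27, 41) again — its k=1 value — and the period has length 4.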